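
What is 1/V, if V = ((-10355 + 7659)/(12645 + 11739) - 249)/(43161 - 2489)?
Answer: -123968256/759289 ≈ -163.27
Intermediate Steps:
V = -759289/123968256 (V = (-2696/24384 - 249)/40672 = (-2696*1/24384 - 249)*(1/40672) = (-337/3048 - 249)*(1/40672) = -759289/3048*1/40672 = -759289/123968256 ≈ -0.0061249)
1/V = 1/(-759289/123968256) = -123968256/759289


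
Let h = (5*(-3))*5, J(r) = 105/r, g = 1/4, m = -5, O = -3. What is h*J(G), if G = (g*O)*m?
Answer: -2100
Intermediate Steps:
g = 1/4 ≈ 0.25000
G = 15/4 (G = ((1/4)*(-3))*(-5) = -3/4*(-5) = 15/4 ≈ 3.7500)
h = -75 (h = -15*5 = -75)
h*J(G) = -7875/15/4 = -7875*4/15 = -75*28 = -2100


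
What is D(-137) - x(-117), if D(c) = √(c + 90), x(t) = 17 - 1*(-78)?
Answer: -95 + I*√47 ≈ -95.0 + 6.8557*I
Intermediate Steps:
x(t) = 95 (x(t) = 17 + 78 = 95)
D(c) = √(90 + c)
D(-137) - x(-117) = √(90 - 137) - 1*95 = √(-47) - 95 = I*√47 - 95 = -95 + I*√47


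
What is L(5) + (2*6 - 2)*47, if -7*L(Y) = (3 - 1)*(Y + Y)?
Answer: 3270/7 ≈ 467.14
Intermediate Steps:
L(Y) = -4*Y/7 (L(Y) = -(3 - 1)*(Y + Y)/7 = -2*2*Y/7 = -4*Y/7)
L(5) + (2*6 - 2)*47 = -4/7*5 + (2*6 - 2)*47 = -20/7 + (12 - 2)*47 = -20/7 + 10*47 = -20/7 + 470 = 3270/7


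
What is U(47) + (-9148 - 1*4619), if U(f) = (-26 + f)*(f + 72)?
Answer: -11268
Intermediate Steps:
U(f) = (-26 + f)*(72 + f)
U(47) + (-9148 - 1*4619) = (-1872 + 47² + 46*47) + (-9148 - 1*4619) = (-1872 + 2209 + 2162) + (-9148 - 4619) = 2499 - 13767 = -11268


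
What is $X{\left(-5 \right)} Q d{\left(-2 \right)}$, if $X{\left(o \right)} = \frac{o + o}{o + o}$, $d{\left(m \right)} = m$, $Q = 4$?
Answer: $-8$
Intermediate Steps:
$X{\left(o \right)} = 1$ ($X{\left(o \right)} = \frac{2 o}{2 o} = 2 o \frac{1}{2 o} = 1$)
$X{\left(-5 \right)} Q d{\left(-2 \right)} = 1 \cdot 4 \left(-2\right) = 4 \left(-2\right) = -8$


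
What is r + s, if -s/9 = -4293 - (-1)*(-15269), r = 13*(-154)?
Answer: 174056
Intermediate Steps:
r = -2002
s = 176058 (s = -9*(-4293 - (-1)*(-15269)) = -9*(-4293 - 1*15269) = -9*(-4293 - 15269) = -9*(-19562) = 176058)
r + s = -2002 + 176058 = 174056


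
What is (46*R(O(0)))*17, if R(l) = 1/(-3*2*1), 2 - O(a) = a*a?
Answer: -391/3 ≈ -130.33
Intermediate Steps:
O(a) = 2 - a² (O(a) = 2 - a*a = 2 - a²)
R(l) = -⅙ (R(l) = 1/(-6*1) = 1/(-6) = -⅙)
(46*R(O(0)))*17 = (46*(-⅙))*17 = -23/3*17 = -391/3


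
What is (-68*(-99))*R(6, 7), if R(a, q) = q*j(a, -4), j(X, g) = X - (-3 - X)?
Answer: 706860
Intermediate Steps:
j(X, g) = 3 + 2*X (j(X, g) = X + (3 + X) = 3 + 2*X)
R(a, q) = q*(3 + 2*a)
(-68*(-99))*R(6, 7) = (-68*(-99))*(7*(3 + 2*6)) = 6732*(7*(3 + 12)) = 6732*(7*15) = 6732*105 = 706860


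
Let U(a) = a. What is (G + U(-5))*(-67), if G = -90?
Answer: 6365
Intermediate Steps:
(G + U(-5))*(-67) = (-90 - 5)*(-67) = -95*(-67) = 6365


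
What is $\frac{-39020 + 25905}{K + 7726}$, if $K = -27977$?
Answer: $\frac{13115}{20251} \approx 0.64762$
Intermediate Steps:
$\frac{-39020 + 25905}{K + 7726} = \frac{-39020 + 25905}{-27977 + 7726} = - \frac{13115}{-20251} = \left(-13115\right) \left(- \frac{1}{20251}\right) = \frac{13115}{20251}$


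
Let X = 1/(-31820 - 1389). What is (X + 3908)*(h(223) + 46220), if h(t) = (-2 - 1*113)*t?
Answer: 2670239363325/33209 ≈ 8.0407e+7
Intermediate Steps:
h(t) = -115*t (h(t) = (-2 - 113)*t = -115*t)
X = -1/33209 (X = 1/(-33209) = -1/33209 ≈ -3.0112e-5)
(X + 3908)*(h(223) + 46220) = (-1/33209 + 3908)*(-115*223 + 46220) = 129780771*(-25645 + 46220)/33209 = (129780771/33209)*20575 = 2670239363325/33209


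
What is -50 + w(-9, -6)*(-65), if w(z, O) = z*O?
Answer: -3560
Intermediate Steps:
w(z, O) = O*z
-50 + w(-9, -6)*(-65) = -50 - 6*(-9)*(-65) = -50 + 54*(-65) = -50 - 3510 = -3560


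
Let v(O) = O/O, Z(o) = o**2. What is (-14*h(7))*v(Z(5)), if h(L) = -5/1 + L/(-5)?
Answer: 448/5 ≈ 89.600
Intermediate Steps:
h(L) = -5 - L/5 (h(L) = -5*1 + L*(-1/5) = -5 - L/5)
v(O) = 1
(-14*h(7))*v(Z(5)) = -14*(-5 - 1/5*7)*1 = -14*(-5 - 7/5)*1 = -14*(-32/5)*1 = (448/5)*1 = 448/5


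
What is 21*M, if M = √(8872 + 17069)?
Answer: 21*√25941 ≈ 3382.3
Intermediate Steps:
M = √25941 ≈ 161.06
21*M = 21*√25941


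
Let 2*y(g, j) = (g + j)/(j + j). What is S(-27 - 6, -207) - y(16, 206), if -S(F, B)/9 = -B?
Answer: -767667/412 ≈ -1863.3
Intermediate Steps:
y(g, j) = (g + j)/(4*j) (y(g, j) = ((g + j)/(j + j))/2 = ((g + j)/((2*j)))/2 = ((g + j)*(1/(2*j)))/2 = ((g + j)/(2*j))/2 = (g + j)/(4*j))
S(F, B) = 9*B (S(F, B) = -(-9)*B = 9*B)
S(-27 - 6, -207) - y(16, 206) = 9*(-207) - (16 + 206)/(4*206) = -1863 - 222/(4*206) = -1863 - 1*111/412 = -1863 - 111/412 = -767667/412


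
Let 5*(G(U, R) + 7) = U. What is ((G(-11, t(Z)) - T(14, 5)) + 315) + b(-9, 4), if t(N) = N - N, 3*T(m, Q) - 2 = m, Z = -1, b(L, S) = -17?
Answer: 4252/15 ≈ 283.47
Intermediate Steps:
T(m, Q) = ⅔ + m/3
t(N) = 0
G(U, R) = -7 + U/5
((G(-11, t(Z)) - T(14, 5)) + 315) + b(-9, 4) = (((-7 + (⅕)*(-11)) - (⅔ + (⅓)*14)) + 315) - 17 = (((-7 - 11/5) - (⅔ + 14/3)) + 315) - 17 = ((-46/5 - 1*16/3) + 315) - 17 = ((-46/5 - 16/3) + 315) - 17 = (-218/15 + 315) - 17 = 4507/15 - 17 = 4252/15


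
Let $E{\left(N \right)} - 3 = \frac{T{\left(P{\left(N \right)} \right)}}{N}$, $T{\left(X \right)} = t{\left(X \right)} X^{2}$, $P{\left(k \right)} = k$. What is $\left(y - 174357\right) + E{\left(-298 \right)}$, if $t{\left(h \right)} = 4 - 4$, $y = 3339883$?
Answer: $3165529$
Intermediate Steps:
$t{\left(h \right)} = 0$
$T{\left(X \right)} = 0$ ($T{\left(X \right)} = 0 X^{2} = 0$)
$E{\left(N \right)} = 3$ ($E{\left(N \right)} = 3 + \frac{0}{N} = 3 + 0 = 3$)
$\left(y - 174357\right) + E{\left(-298 \right)} = \left(3339883 - 174357\right) + 3 = 3165526 + 3 = 3165529$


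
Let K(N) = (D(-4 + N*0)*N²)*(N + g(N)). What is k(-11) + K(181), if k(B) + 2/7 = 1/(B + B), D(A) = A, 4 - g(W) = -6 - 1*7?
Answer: -3995793699/154 ≈ -2.5947e+7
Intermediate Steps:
g(W) = 17 (g(W) = 4 - (-6 - 1*7) = 4 - (-6 - 7) = 4 - 1*(-13) = 4 + 13 = 17)
K(N) = -4*N²*(17 + N) (K(N) = ((-4 + N*0)*N²)*(N + 17) = ((-4 + 0)*N²)*(17 + N) = (-4*N²)*(17 + N) = -4*N²*(17 + N))
k(B) = -2/7 + 1/(2*B) (k(B) = -2/7 + 1/(B + B) = -2/7 + 1/(2*B))
k(-11) + K(181) = (1/14)*(7 - 4*(-11))/(-11) + 4*181²*(-17 - 1*181) = (1/14)*(-1/11)*(7 + 44) + 4*32761*(-17 - 181) = (1/14)*(-1/11)*51 + 4*32761*(-198) = -51/154 - 25946712 = -3995793699/154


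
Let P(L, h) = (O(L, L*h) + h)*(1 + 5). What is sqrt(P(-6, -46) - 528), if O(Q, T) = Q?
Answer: 2*I*sqrt(210) ≈ 28.983*I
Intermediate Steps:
P(L, h) = 6*L + 6*h (P(L, h) = (L + h)*(1 + 5) = (L + h)*6 = 6*L + 6*h)
sqrt(P(-6, -46) - 528) = sqrt((6*(-6) + 6*(-46)) - 528) = sqrt((-36 - 276) - 528) = sqrt(-312 - 528) = sqrt(-840) = 2*I*sqrt(210)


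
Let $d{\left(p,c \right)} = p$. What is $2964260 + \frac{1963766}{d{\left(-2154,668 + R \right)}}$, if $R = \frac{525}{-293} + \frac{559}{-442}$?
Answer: $\frac{3191526137}{1077} \approx 2.9633 \cdot 10^{6}$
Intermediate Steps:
$R = - \frac{30449}{9962}$ ($R = 525 \left(- \frac{1}{293}\right) + 559 \left(- \frac{1}{442}\right) = - \frac{525}{293} - \frac{43}{34} = - \frac{30449}{9962} \approx -3.0565$)
$2964260 + \frac{1963766}{d{\left(-2154,668 + R \right)}} = 2964260 + \frac{1963766}{-2154} = 2964260 + 1963766 \left(- \frac{1}{2154}\right) = 2964260 - \frac{981883}{1077} = \frac{3191526137}{1077}$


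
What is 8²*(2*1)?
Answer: 128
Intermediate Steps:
8²*(2*1) = 64*2 = 128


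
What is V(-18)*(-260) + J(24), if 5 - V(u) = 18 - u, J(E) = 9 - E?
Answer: 8045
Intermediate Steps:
V(u) = -13 + u (V(u) = 5 - (18 - u) = 5 + (-18 + u) = -13 + u)
V(-18)*(-260) + J(24) = (-13 - 18)*(-260) + (9 - 1*24) = -31*(-260) + (9 - 24) = 8060 - 15 = 8045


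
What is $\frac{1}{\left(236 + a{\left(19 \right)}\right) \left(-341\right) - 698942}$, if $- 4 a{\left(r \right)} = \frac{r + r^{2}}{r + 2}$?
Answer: $- \frac{21}{16335383} \approx -1.2856 \cdot 10^{-6}$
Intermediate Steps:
$a{\left(r \right)} = - \frac{r + r^{2}}{4 \left(2 + r\right)}$ ($a{\left(r \right)} = - \frac{\left(r + r^{2}\right) \frac{1}{r + 2}}{4} = - \frac{\left(r + r^{2}\right) \frac{1}{2 + r}}{4} = - \frac{\frac{1}{2 + r} \left(r + r^{2}\right)}{4} = - \frac{r + r^{2}}{4 \left(2 + r\right)}$)
$\frac{1}{\left(236 + a{\left(19 \right)}\right) \left(-341\right) - 698942} = \frac{1}{\left(236 - \frac{19 \left(1 + 19\right)}{8 + 4 \cdot 19}\right) \left(-341\right) - 698942} = \frac{1}{\left(236 - 19 \frac{1}{8 + 76} \cdot 20\right) \left(-341\right) - 698942} = \frac{1}{\left(236 - 19 \cdot \frac{1}{84} \cdot 20\right) \left(-341\right) - 698942} = \frac{1}{\left(236 - \frac{95}{21}\right) \left(-341\right) - 698942} = \frac{1}{\frac{4861}{21} \left(-341\right) - 698942} = \frac{1}{- \frac{1657601}{21} - 698942} = \frac{1}{- \frac{16335383}{21}} = - \frac{21}{16335383}$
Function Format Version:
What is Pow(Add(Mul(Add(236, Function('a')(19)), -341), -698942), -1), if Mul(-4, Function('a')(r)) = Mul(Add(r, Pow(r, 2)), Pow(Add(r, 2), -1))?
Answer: Rational(-21, 16335383) ≈ -1.2856e-6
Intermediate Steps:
Function('a')(r) = Mul(Rational(-1, 4), Pow(Add(2, r), -1), Add(r, Pow(r, 2))) (Function('a')(r) = Mul(Rational(-1, 4), Mul(Add(r, Pow(r, 2)), Pow(Add(r, 2), -1))) = Mul(Rational(-1, 4), Mul(Add(r, Pow(r, 2)), Pow(Add(2, r), -1))) = Mul(Rational(-1, 4), Mul(Pow(Add(2, r), -1), Add(r, Pow(r, 2)))) = Mul(Rational(-1, 4), Pow(Add(2, r), -1), Add(r, Pow(r, 2))))
Pow(Add(Mul(Add(236, Function('a')(19)), -341), -698942), -1) = Pow(Add(Mul(Add(236, Mul(-1, 19, Pow(Add(8, Mul(4, 19)), -1), Add(1, 19))), -341), -698942), -1) = Pow(Add(Mul(Add(236, Mul(-1, 19, Pow(Add(8, 76), -1), 20)), -341), -698942), -1) = Pow(Add(Mul(Add(236, Mul(-1, 19, Pow(84, -1), 20)), -341), -698942), -1) = Pow(Add(Mul(Add(236, Mul(-1, 19, Rational(1, 84), 20)), -341), -698942), -1) = Pow(Add(Mul(Add(236, Rational(-95, 21)), -341), -698942), -1) = Pow(Add(Mul(Rational(4861, 21), -341), -698942), -1) = Pow(Add(Rational(-1657601, 21), -698942), -1) = Pow(Rational(-16335383, 21), -1) = Rational(-21, 16335383)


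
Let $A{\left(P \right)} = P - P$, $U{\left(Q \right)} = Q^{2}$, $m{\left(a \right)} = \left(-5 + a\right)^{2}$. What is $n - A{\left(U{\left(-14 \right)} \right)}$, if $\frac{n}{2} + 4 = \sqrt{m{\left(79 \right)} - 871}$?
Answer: $-8 + 2 \sqrt{4605} \approx 127.72$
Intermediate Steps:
$A{\left(P \right)} = 0$
$n = -8 + 2 \sqrt{4605}$ ($n = -8 + 2 \sqrt{\left(-5 + 79\right)^{2} - 871} = -8 + 2 \sqrt{74^{2} - 871} = -8 + 2 \sqrt{5476 - 871} = -8 + 2 \sqrt{4605} \approx 127.72$)
$n - A{\left(U{\left(-14 \right)} \right)} = \left(-8 + 2 \sqrt{4605}\right) - 0 = \left(-8 + 2 \sqrt{4605}\right) + 0 = -8 + 2 \sqrt{4605}$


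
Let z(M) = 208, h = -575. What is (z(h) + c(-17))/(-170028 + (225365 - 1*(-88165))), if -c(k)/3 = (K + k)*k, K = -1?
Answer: -355/71751 ≈ -0.0049477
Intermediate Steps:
c(k) = -3*k*(-1 + k) (c(k) = -3*(-1 + k)*k = -3*k*(-1 + k))
(z(h) + c(-17))/(-170028 + (225365 - 1*(-88165))) = (208 + 3*(-17)*(1 - 1*(-17)))/(-170028 + (225365 - 1*(-88165))) = (208 + 3*(-17)*(1 + 17))/(-170028 + (225365 + 88165)) = (208 + 3*(-17)*18)/(-170028 + 313530) = (208 - 918)/143502 = -710*1/143502 = -355/71751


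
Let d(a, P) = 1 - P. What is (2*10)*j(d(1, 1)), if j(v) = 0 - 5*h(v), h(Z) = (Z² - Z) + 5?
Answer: -500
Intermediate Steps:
h(Z) = 5 + Z² - Z
j(v) = -25 - 5*v² + 5*v (j(v) = 0 - 5*(5 + v² - v) = 0 + (-25 - 5*v² + 5*v) = -25 - 5*v² + 5*v)
(2*10)*j(d(1, 1)) = (2*10)*(-25 - 5*(1 - 1*1)² + 5*(1 - 1*1)) = 20*(-25 - 5*(1 - 1)² + 5*(1 - 1)) = 20*(-25 - 5*0² + 5*0) = 20*(-25 - 5*0 + 0) = 20*(-25 + 0 + 0) = 20*(-25) = -500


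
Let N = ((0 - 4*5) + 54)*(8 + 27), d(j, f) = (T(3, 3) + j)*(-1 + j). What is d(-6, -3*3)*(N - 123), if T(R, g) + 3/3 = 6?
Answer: 7469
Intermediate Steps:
T(R, g) = 5 (T(R, g) = -1 + 6 = 5)
d(j, f) = (-1 + j)*(5 + j) (d(j, f) = (5 + j)*(-1 + j) = (-1 + j)*(5 + j))
N = 1190 (N = ((0 - 20) + 54)*35 = (-20 + 54)*35 = 34*35 = 1190)
d(-6, -3*3)*(N - 123) = (-5 + (-6)² + 4*(-6))*(1190 - 123) = (-5 + 36 - 24)*1067 = 7*1067 = 7469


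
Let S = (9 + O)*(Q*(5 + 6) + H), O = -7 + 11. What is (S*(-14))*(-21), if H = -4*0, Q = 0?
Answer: 0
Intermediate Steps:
O = 4
H = 0
S = 0 (S = (9 + 4)*(0*(5 + 6) + 0) = 13*(0*11 + 0) = 13*(0 + 0) = 13*0 = 0)
(S*(-14))*(-21) = (0*(-14))*(-21) = 0*(-21) = 0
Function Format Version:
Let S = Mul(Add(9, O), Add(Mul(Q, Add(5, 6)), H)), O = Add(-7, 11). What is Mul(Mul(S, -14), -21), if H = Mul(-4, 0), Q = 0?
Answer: 0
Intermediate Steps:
O = 4
H = 0
S = 0 (S = Mul(Add(9, 4), Add(Mul(0, Add(5, 6)), 0)) = Mul(13, Add(Mul(0, 11), 0)) = Mul(13, Add(0, 0)) = Mul(13, 0) = 0)
Mul(Mul(S, -14), -21) = Mul(Mul(0, -14), -21) = Mul(0, -21) = 0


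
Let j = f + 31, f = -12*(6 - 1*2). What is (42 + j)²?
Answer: 625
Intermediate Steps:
f = -48 (f = -12*(6 - 2) = -12*4 = -48)
j = -17 (j = -48 + 31 = -17)
(42 + j)² = (42 - 17)² = 25² = 625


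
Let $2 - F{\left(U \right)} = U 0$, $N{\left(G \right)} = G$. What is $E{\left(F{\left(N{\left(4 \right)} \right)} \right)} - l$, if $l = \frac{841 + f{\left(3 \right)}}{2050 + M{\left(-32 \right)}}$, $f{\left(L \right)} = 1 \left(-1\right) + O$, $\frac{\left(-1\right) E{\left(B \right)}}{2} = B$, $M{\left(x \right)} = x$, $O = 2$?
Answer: $- \frac{4457}{1009} \approx -4.4172$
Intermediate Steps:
$F{\left(U \right)} = 2$ ($F{\left(U \right)} = 2 - U 0 = 2 - 0 = 2 + 0 = 2$)
$E{\left(B \right)} = - 2 B$
$f{\left(L \right)} = 1$ ($f{\left(L \right)} = 1 \left(-1\right) + 2 = -1 + 2 = 1$)
$l = \frac{421}{1009}$ ($l = \frac{841 + 1}{2050 - 32} = \frac{842}{2018} = 842 \cdot \frac{1}{2018} = \frac{421}{1009} \approx 0.41724$)
$E{\left(F{\left(N{\left(4 \right)} \right)} \right)} - l = \left(-2\right) 2 - \frac{421}{1009} = -4 - \frac{421}{1009} = - \frac{4457}{1009}$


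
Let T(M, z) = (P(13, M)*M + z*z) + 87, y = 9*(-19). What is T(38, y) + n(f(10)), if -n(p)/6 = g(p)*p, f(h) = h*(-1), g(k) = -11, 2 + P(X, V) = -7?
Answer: 28326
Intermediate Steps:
y = -171
P(X, V) = -9 (P(X, V) = -2 - 7 = -9)
f(h) = -h
n(p) = 66*p (n(p) = -(-66)*p = 66*p)
T(M, z) = 87 + z**2 - 9*M (T(M, z) = (-9*M + z*z) + 87 = (-9*M + z**2) + 87 = (z**2 - 9*M) + 87 = 87 + z**2 - 9*M)
T(38, y) + n(f(10)) = (87 + (-171)**2 - 9*38) + 66*(-1*10) = (87 + 29241 - 342) + 66*(-10) = 28986 - 660 = 28326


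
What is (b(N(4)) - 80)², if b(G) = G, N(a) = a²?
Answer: 4096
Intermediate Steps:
(b(N(4)) - 80)² = (4² - 80)² = (16 - 80)² = (-64)² = 4096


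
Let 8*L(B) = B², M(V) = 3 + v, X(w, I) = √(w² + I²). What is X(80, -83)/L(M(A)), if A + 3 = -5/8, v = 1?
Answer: √13289/2 ≈ 57.639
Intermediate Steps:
A = -29/8 (A = -3 - 5/8 = -29/8 ≈ -3.6250)
X(w, I) = √(I² + w²)
M(V) = 4 (M(V) = 3 + 1 = 4)
L(B) = B²/8
X(80, -83)/L(M(A)) = √((-83)² + 80²)/(((⅛)*4²)) = √(6889 + 6400)/(((⅛)*16)) = √13289/2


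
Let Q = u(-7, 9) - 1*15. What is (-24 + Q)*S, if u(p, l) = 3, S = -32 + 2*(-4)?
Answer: 1440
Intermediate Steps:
S = -40 (S = -32 - 8 = -40)
Q = -12 (Q = 3 - 1*15 = 3 - 15 = -12)
(-24 + Q)*S = (-24 - 12)*(-40) = -36*(-40) = 1440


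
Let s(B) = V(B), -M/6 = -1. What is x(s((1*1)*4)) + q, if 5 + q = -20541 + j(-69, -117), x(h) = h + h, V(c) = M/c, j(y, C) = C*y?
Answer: -12470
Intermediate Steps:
M = 6 (M = -6*(-1) = 6)
V(c) = 6/c
s(B) = 6/B
x(h) = 2*h
q = -12473 (q = -5 + (-20541 - 117*(-69)) = -5 + (-20541 + 8073) = -5 - 12468 = -12473)
x(s((1*1)*4)) + q = 2*(6/(((1*1)*4))) - 12473 = 2*(6/((1*4))) - 12473 = 2*(6/4) - 12473 = 2*(6*(¼)) - 12473 = 2*(3/2) - 12473 = 3 - 12473 = -12470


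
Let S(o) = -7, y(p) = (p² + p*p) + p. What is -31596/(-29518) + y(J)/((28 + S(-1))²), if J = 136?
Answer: 26425670/309939 ≈ 85.261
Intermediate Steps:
y(p) = p + 2*p² (y(p) = (p² + p²) + p = 2*p² + p = p + 2*p²)
-31596/(-29518) + y(J)/((28 + S(-1))²) = -31596/(-29518) + (136*(1 + 2*136))/((28 - 7)²) = -31596*(-1/29518) + (136*(1 + 272))/(21²) = 15798/14759 + (136*273)/441 = 15798/14759 + 37128*(1/441) = 15798/14759 + 1768/21 = 26425670/309939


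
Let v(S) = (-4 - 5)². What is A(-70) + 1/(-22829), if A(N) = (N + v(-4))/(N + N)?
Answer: -251259/3196060 ≈ -0.078615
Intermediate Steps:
v(S) = 81 (v(S) = (-9)² = 81)
A(N) = (81 + N)/(2*N) (A(N) = (N + 81)/(N + N) = (81 + N)/((2*N)) = (81 + N)*(1/(2*N)) = (81 + N)/(2*N))
A(-70) + 1/(-22829) = (½)*(81 - 70)/(-70) + 1/(-22829) = (½)*(-1/70)*11 - 1/22829 = -11/140 - 1/22829 = -251259/3196060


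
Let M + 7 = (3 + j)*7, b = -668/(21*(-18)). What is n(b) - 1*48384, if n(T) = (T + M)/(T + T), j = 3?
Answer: -32313563/668 ≈ -48374.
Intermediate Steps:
b = 334/189 (b = -668/(-378) = -668*(-1/378) = 334/189 ≈ 1.7672)
M = 35 (M = -7 + (3 + 3)*7 = -7 + 6*7 = -7 + 42 = 35)
n(T) = (35 + T)/(2*T) (n(T) = (T + 35)/(T + T) = (35 + T)/((2*T)) = (35 + T)*(1/(2*T)) = (35 + T)/(2*T))
n(b) - 1*48384 = (35 + 334/189)/(2*(334/189)) - 1*48384 = (½)*(189/334)*(6949/189) - 48384 = 6949/668 - 48384 = -32313563/668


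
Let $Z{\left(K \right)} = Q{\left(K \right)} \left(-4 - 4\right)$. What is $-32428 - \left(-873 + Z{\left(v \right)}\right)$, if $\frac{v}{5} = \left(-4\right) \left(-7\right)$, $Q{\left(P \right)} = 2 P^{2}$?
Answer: $282045$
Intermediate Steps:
$v = 140$ ($v = 5 \left(\left(-4\right) \left(-7\right)\right) = 5 \cdot 28 = 140$)
$Z{\left(K \right)} = - 16 K^{2}$ ($Z{\left(K \right)} = 2 K^{2} \left(-4 - 4\right) = 2 K^{2} \left(-8\right) = - 16 K^{2}$)
$-32428 - \left(-873 + Z{\left(v \right)}\right) = -32428 + \left(\left(-9239 + 10112\right) - - 16 \cdot 140^{2}\right) = -32428 - \left(-873 - 313600\right) = -32428 + \left(873 - -313600\right) = -32428 + \left(873 + 313600\right) = -32428 + 314473 = 282045$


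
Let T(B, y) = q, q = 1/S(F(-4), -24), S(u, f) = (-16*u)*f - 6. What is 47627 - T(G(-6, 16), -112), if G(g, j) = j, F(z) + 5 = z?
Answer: 164884675/3462 ≈ 47627.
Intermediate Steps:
F(z) = -5 + z
S(u, f) = -6 - 16*f*u (S(u, f) = -16*f*u - 6 = -6 - 16*f*u)
q = -1/3462 (q = 1/(-6 - 16*(-24)*(-5 - 4)) = 1/(-6 - 16*(-24)*(-9)) = 1/(-6 - 3456) = 1/(-3462) = -1/3462 ≈ -0.00028885)
T(B, y) = -1/3462
47627 - T(G(-6, 16), -112) = 47627 - 1*(-1/3462) = 47627 + 1/3462 = 164884675/3462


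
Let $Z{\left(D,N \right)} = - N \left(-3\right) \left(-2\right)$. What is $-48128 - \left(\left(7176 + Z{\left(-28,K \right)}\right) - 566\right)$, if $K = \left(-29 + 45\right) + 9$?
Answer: $-54588$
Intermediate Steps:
$K = 25$ ($K = 16 + 9 = 25$)
$Z{\left(D,N \right)} = - 6 N$ ($Z{\left(D,N \right)} = 3 N \left(-2\right) = - 6 N$)
$-48128 - \left(\left(7176 + Z{\left(-28,K \right)}\right) - 566\right) = -48128 - \left(\left(7176 - 150\right) - 566\right) = -48128 - \left(7026 - 566\right) = -48128 - 6460 = -54588$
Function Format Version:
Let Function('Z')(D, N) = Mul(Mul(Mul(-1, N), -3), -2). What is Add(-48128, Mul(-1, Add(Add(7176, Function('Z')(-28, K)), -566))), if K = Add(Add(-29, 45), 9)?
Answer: -54588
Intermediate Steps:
K = 25 (K = Add(16, 9) = 25)
Function('Z')(D, N) = Mul(-6, N) (Function('Z')(D, N) = Mul(Mul(3, N), -2) = Mul(-6, N))
Add(-48128, Mul(-1, Add(Add(7176, Function('Z')(-28, K)), -566))) = Add(-48128, Mul(-1, Add(Add(7176, Mul(-6, 25)), -566))) = Add(-48128, Mul(-1, Add(Add(7176, -150), -566))) = Add(-48128, Mul(-1, Add(7026, -566))) = Add(-48128, Mul(-1, 6460)) = Add(-48128, -6460) = -54588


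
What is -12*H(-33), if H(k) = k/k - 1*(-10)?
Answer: -132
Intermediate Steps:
H(k) = 11 (H(k) = 1 + 10 = 11)
-12*H(-33) = -12*11 = -132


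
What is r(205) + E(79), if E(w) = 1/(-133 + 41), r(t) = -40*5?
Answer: -18401/92 ≈ -200.01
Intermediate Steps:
r(t) = -200
E(w) = -1/92 (E(w) = 1/(-92) = -1/92)
r(205) + E(79) = -200 - 1/92 = -18401/92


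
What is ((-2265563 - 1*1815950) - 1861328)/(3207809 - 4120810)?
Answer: 5942841/913001 ≈ 6.5091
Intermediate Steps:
((-2265563 - 1*1815950) - 1861328)/(3207809 - 4120810) = ((-2265563 - 1815950) - 1861328)/(-913001) = (-4081513 - 1861328)*(-1/913001) = -5942841*(-1/913001) = 5942841/913001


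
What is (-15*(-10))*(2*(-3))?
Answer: -900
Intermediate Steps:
(-15*(-10))*(2*(-3)) = 150*(-6) = -900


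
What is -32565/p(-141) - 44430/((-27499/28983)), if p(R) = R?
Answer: 60821092075/1292453 ≈ 47059.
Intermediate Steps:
-32565/p(-141) - 44430/((-27499/28983)) = -32565/(-141) - 44430/((-27499/28983)) = -32565*(-1/141) - 44430/((-27499*1/28983)) = 10855/47 - 44430/(-27499/28983) = 10855/47 - 44430*(-28983/27499) = 10855/47 + 1287714690/27499 = 60821092075/1292453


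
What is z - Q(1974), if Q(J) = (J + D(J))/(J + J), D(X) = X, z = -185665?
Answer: -185666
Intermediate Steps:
Q(J) = 1 (Q(J) = (J + J)/(J + J) = (2*J)/((2*J)) = (2*J)*(1/(2*J)) = 1)
z - Q(1974) = -185665 - 1*1 = -185665 - 1 = -185666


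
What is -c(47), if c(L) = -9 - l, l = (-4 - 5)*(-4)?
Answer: 45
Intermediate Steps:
l = 36 (l = -9*(-4) = 36)
c(L) = -45 (c(L) = -9 - 1*36 = -9 - 36 = -45)
-c(47) = -1*(-45) = 45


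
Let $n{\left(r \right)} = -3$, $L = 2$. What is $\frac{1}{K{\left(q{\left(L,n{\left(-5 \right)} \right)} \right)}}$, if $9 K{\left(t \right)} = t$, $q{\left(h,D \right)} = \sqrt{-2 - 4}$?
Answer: $- \frac{3 i \sqrt{6}}{2} \approx - 3.6742 i$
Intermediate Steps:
$q{\left(h,D \right)} = i \sqrt{6}$ ($q{\left(h,D \right)} = \sqrt{-6} = i \sqrt{6}$)
$K{\left(t \right)} = \frac{t}{9}$
$\frac{1}{K{\left(q{\left(L,n{\left(-5 \right)} \right)} \right)}} = \frac{1}{\frac{1}{9} i \sqrt{6}} = - \frac{3 i \sqrt{6}}{2}$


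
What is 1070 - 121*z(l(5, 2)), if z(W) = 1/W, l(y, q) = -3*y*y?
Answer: 80371/75 ≈ 1071.6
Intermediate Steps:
l(y, q) = -3*y²
1070 - 121*z(l(5, 2)) = 1070 - 121/((-3*5²)) = 1070 - 121/((-3*25)) = 1070 - 121/(-75) = 1070 - 121*(-1/75) = 1070 + 121/75 = 80371/75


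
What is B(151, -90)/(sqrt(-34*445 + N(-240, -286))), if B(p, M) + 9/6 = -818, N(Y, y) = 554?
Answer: 1639*I*sqrt(911)/7288 ≈ 6.7878*I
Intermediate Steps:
B(p, M) = -1639/2 (B(p, M) = -3/2 - 818 = -1639/2)
B(151, -90)/(sqrt(-34*445 + N(-240, -286))) = -1639/(2*sqrt(-34*445 + 554)) = -1639/(2*sqrt(-15130 + 554)) = -1639*(-I*sqrt(911)/3644)/2 = -(-1639)*I*sqrt(911)/7288 = 1639*I*sqrt(911)/7288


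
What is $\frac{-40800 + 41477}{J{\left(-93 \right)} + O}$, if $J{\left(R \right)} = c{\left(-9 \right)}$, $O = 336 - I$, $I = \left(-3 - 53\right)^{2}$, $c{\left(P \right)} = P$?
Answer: $- \frac{677}{2809} \approx -0.24101$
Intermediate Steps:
$I = 3136$ ($I = \left(-56\right)^{2} = 3136$)
$O = -2800$ ($O = 336 - 3136 = -2800$)
$J{\left(R \right)} = -9$
$\frac{-40800 + 41477}{J{\left(-93 \right)} + O} = \frac{-40800 + 41477}{-9 - 2800} = \frac{677}{-2809} = 677 \left(- \frac{1}{2809}\right) = - \frac{677}{2809}$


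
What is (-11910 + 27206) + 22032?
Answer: 37328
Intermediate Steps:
(-11910 + 27206) + 22032 = 15296 + 22032 = 37328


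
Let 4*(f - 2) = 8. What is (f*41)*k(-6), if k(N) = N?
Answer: -984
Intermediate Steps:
f = 4 (f = 2 + (¼)*8 = 2 + 2 = 4)
(f*41)*k(-6) = (4*41)*(-6) = 164*(-6) = -984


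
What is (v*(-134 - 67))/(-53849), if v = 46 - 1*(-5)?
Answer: 10251/53849 ≈ 0.19037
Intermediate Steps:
v = 51 (v = 46 + 5 = 51)
(v*(-134 - 67))/(-53849) = (51*(-134 - 67))/(-53849) = (51*(-201))*(-1/53849) = -10251*(-1/53849) = 10251/53849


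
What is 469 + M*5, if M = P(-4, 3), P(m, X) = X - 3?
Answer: 469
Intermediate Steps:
P(m, X) = -3 + X
M = 0 (M = -3 + 3 = 0)
469 + M*5 = 469 + 0*5 = 469 + 0 = 469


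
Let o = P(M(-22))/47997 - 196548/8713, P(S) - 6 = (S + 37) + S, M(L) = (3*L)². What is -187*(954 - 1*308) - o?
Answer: -50509780572481/418197861 ≈ -1.2078e+5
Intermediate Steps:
M(L) = 9*L²
P(S) = 43 + 2*S (P(S) = 6 + ((S + 37) + S) = 6 + ((37 + S) + S) = 6 + (37 + 2*S) = 43 + 2*S)
o = -9357432041/418197861 (o = (43 + 2*(9*(-22)²))/47997 - 196548/8713 = (43 + 2*(9*484))*(1/47997) - 196548*1/8713 = (43 + 2*4356)*(1/47997) - 196548/8713 = (43 + 8712)*(1/47997) - 196548/8713 = 8755*(1/47997) - 196548/8713 = 8755/47997 - 196548/8713 = -9357432041/418197861 ≈ -22.376)
-187*(954 - 1*308) - o = -187*(954 - 1*308) - 1*(-9357432041/418197861) = -187*(954 - 308) + 9357432041/418197861 = -187*646 + 9357432041/418197861 = -120802 + 9357432041/418197861 = -50509780572481/418197861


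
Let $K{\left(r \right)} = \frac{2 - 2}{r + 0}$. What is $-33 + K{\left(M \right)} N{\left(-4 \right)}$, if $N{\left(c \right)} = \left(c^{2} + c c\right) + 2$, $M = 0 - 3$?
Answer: $-33$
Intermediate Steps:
$M = -3$ ($M = 0 - 3 = -3$)
$K{\left(r \right)} = 0$ ($K{\left(r \right)} = \frac{0}{r} = 0$)
$N{\left(c \right)} = 2 + 2 c^{2}$ ($N{\left(c \right)} = \left(c^{2} + c^{2}\right) + 2 = 2 c^{2} + 2 = 2 + 2 c^{2}$)
$-33 + K{\left(M \right)} N{\left(-4 \right)} = -33 + 0 \left(2 + 2 \left(-4\right)^{2}\right) = -33 + 0 \left(2 + 2 \cdot 16\right) = -33 + 0 \left(2 + 32\right) = -33 + 0 \cdot 34 = -33 + 0 = -33$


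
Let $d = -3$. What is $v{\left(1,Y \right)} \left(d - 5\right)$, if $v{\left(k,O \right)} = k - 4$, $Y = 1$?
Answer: $24$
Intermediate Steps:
$v{\left(k,O \right)} = -4 + k$ ($v{\left(k,O \right)} = k - 4 = -4 + k$)
$v{\left(1,Y \right)} \left(d - 5\right) = \left(-4 + 1\right) \left(-3 - 5\right) = \left(-3\right) \left(-8\right) = 24$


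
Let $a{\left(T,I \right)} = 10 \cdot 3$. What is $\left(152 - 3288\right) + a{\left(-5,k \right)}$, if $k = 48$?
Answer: $-3106$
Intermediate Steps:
$a{\left(T,I \right)} = 30$
$\left(152 - 3288\right) + a{\left(-5,k \right)} = \left(152 - 3288\right) + 30 = -3136 + 30 = -3106$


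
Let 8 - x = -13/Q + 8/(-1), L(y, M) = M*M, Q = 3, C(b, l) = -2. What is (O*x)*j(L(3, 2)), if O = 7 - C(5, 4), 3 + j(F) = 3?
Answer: 0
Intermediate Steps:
L(y, M) = M²
x = 61/3 (x = 8 - (-13/3 + 8/(-1)) = 8 - (-13*⅓ + 8*(-1)) = 8 - (-13/3 - 8) = 8 - 1*(-37/3) = 8 + 37/3 = 61/3 ≈ 20.333)
j(F) = 0 (j(F) = -3 + 3 = 0)
O = 9 (O = 7 - 1*(-2) = 7 + 2 = 9)
(O*x)*j(L(3, 2)) = (9*(61/3))*0 = 183*0 = 0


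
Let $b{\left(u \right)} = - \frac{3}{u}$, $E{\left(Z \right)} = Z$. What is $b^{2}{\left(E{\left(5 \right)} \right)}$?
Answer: $\frac{9}{25} \approx 0.36$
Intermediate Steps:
$b^{2}{\left(E{\left(5 \right)} \right)} = \left(- \frac{3}{5}\right)^{2} = \frac{9}{25}$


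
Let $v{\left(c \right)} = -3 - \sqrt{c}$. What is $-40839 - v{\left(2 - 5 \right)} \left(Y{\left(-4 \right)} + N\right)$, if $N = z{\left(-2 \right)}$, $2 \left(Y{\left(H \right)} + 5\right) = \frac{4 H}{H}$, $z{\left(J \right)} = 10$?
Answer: $-40818 + 7 i \sqrt{3} \approx -40818.0 + 12.124 i$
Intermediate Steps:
$Y{\left(H \right)} = -3$ ($Y{\left(H \right)} = -5 + \frac{4 H \frac{1}{H}}{2} = -5 + \frac{1}{2} \cdot 4 = -5 + 2 = -3$)
$N = 10$
$-40839 - v{\left(2 - 5 \right)} \left(Y{\left(-4 \right)} + N\right) = -40839 - \left(-3 - \sqrt{2 - 5}\right) \left(-3 + 10\right) = -40839 - \left(-3 - \sqrt{-3}\right) 7 = -40839 - \left(-3 - i \sqrt{3}\right) 7 = -40839 - \left(-21 - 7 i \sqrt{3}\right) = -40839 + \left(21 + 7 i \sqrt{3}\right) = -40818 + 7 i \sqrt{3}$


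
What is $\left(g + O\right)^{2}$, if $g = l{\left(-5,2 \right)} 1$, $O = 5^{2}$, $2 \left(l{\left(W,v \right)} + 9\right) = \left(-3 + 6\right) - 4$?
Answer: $\frac{961}{4} \approx 240.25$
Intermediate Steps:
$l{\left(W,v \right)} = - \frac{19}{2}$ ($l{\left(W,v \right)} = -9 + \frac{\left(-3 + 6\right) - 4}{2} = -9 + \frac{3 - 4}{2} = -9 + \frac{1}{2} \left(-1\right) = -9 - \frac{1}{2} = - \frac{19}{2}$)
$O = 25$
$g = - \frac{19}{2}$ ($g = \left(- \frac{19}{2}\right) 1 = - \frac{19}{2} \approx -9.5$)
$\left(g + O\right)^{2} = \left(- \frac{19}{2} + 25\right)^{2} = \left(\frac{31}{2}\right)^{2} = \frac{961}{4}$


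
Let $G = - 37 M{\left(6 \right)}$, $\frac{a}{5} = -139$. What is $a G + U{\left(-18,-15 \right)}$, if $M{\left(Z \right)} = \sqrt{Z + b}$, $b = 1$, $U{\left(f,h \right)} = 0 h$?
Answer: $25715 \sqrt{7} \approx 68036.0$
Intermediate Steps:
$U{\left(f,h \right)} = 0$
$a = -695$ ($a = 5 \left(-139\right) = -695$)
$M{\left(Z \right)} = \sqrt{1 + Z}$ ($M{\left(Z \right)} = \sqrt{Z + 1} = \sqrt{1 + Z}$)
$G = - 37 \sqrt{7}$ ($G = - 37 \sqrt{1 + 6} = - 37 \sqrt{7} \approx -97.893$)
$a G + U{\left(-18,-15 \right)} = - 695 \left(- 37 \sqrt{7}\right) + 0 = 25715 \sqrt{7} + 0 = 25715 \sqrt{7}$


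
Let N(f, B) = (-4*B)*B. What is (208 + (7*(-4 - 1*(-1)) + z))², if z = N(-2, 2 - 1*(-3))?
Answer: 7569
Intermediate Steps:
N(f, B) = -4*B²
z = -100 (z = -4*(2 - 1*(-3))² = -4*(2 + 3)² = -4*5² = -4*25 = -100)
(208 + (7*(-4 - 1*(-1)) + z))² = (208 + (7*(-4 - 1*(-1)) - 100))² = (208 + (7*(-4 + 1) - 100))² = (208 + (7*(-3) - 100))² = (208 + (-21 - 100))² = (208 - 121)² = 87² = 7569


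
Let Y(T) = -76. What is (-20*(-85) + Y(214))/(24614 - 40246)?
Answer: -203/1954 ≈ -0.10389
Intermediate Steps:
(-20*(-85) + Y(214))/(24614 - 40246) = (-20*(-85) - 76)/(24614 - 40246) = (1700 - 76)/(-15632) = 1624*(-1/15632) = -203/1954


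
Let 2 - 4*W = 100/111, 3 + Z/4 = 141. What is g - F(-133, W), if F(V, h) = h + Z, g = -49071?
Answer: -11016367/222 ≈ -49623.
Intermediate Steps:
Z = 552 (Z = -12 + 4*141 = -12 + 564 = 552)
W = 61/222 (W = ½ - 25/111 = 61/222 ≈ 0.27477)
F(V, h) = 552 + h (F(V, h) = h + 552 = 552 + h)
g - F(-133, W) = -49071 - (552 + 61/222) = -49071 - 1*122605/222 = -49071 - 122605/222 = -11016367/222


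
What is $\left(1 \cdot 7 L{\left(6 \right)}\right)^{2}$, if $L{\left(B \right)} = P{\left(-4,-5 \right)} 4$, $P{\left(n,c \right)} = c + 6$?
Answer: $784$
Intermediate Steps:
$P{\left(n,c \right)} = 6 + c$
$L{\left(B \right)} = 4$ ($L{\left(B \right)} = \left(6 - 5\right) 4 = 1 \cdot 4 = 4$)
$\left(1 \cdot 7 L{\left(6 \right)}\right)^{2} = \left(1 \cdot 7 \cdot 4\right)^{2} = \left(7 \cdot 4\right)^{2} = 28^{2} = 784$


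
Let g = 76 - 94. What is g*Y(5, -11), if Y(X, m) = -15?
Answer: 270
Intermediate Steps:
g = -18
g*Y(5, -11) = -18*(-15) = 270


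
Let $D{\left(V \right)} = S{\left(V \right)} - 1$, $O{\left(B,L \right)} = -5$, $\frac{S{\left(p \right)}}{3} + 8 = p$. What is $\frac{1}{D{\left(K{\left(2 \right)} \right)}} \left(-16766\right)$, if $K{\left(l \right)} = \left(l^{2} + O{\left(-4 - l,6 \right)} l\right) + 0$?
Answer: $\frac{16766}{43} \approx 389.91$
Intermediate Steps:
$S{\left(p \right)} = -24 + 3 p$
$K{\left(l \right)} = l^{2} - 5 l$ ($K{\left(l \right)} = \left(l^{2} - 5 l\right) + 0 = l^{2} - 5 l$)
$D{\left(V \right)} = -25 + 3 V$ ($D{\left(V \right)} = \left(-24 + 3 V\right) - 1 = -25 + 3 V$)
$\frac{1}{D{\left(K{\left(2 \right)} \right)}} \left(-16766\right) = \frac{1}{-25 + 3 \cdot 2 \left(-5 + 2\right)} \left(-16766\right) = \frac{1}{-25 + 3 \cdot 2 \left(-3\right)} \left(-16766\right) = \frac{1}{-25 + 3 \left(-6\right)} \left(-16766\right) = \frac{1}{-25 - 18} \left(-16766\right) = \frac{1}{-43} \left(-16766\right) = \left(- \frac{1}{43}\right) \left(-16766\right) = \frac{16766}{43}$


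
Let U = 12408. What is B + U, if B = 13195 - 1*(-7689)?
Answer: 33292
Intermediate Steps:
B = 20884 (B = 13195 + 7689 = 20884)
B + U = 20884 + 12408 = 33292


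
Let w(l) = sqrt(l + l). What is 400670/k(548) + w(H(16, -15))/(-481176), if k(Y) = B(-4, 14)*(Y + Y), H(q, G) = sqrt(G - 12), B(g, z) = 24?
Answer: 200335/13152 - 3**(3/4)*(1 + I)/481176 ≈ 15.232 - 4.7374e-6*I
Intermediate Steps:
H(q, G) = sqrt(-12 + G)
k(Y) = 48*Y (k(Y) = 24*(Y + Y) = 24*(2*Y) = 48*Y)
w(l) = sqrt(2)*sqrt(l) (w(l) = sqrt(2*l) = sqrt(2)*sqrt(l))
400670/k(548) + w(H(16, -15))/(-481176) = 400670/((48*548)) + (sqrt(2)*sqrt(sqrt(-12 - 15)))/(-481176) = 400670/26304 + (sqrt(2)*sqrt(sqrt(-27)))*(-1/481176) = 400670*(1/26304) + (sqrt(2)*sqrt(3*I*sqrt(3)))*(-1/481176) = 200335/13152 + (sqrt(2)*(3**(3/4)*sqrt(I)))*(-1/481176) = 200335/13152 + (sqrt(2)*3**(3/4)*sqrt(I))*(-1/481176) = 200335/13152 - sqrt(2)*3**(3/4)*sqrt(I)/481176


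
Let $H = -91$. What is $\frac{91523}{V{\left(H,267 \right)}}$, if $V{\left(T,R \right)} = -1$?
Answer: $-91523$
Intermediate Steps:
$\frac{91523}{V{\left(H,267 \right)}} = \frac{91523}{-1} = 91523 \left(-1\right) = -91523$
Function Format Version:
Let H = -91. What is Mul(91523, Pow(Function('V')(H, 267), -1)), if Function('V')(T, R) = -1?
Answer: -91523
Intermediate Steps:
Mul(91523, Pow(Function('V')(H, 267), -1)) = Mul(91523, Pow(-1, -1)) = Mul(91523, -1) = -91523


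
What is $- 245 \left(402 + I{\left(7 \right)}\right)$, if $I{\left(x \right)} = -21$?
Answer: $-93345$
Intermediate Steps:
$- 245 \left(402 + I{\left(7 \right)}\right) = - 245 \left(402 - 21\right) = \left(-245\right) 381 = -93345$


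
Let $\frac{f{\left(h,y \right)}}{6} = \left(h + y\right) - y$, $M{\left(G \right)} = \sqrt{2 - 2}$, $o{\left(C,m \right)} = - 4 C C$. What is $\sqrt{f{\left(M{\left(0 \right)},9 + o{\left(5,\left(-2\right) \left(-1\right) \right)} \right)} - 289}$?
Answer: $17 i \approx 17.0 i$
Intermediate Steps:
$o{\left(C,m \right)} = - 4 C^{2}$
$M{\left(G \right)} = 0$ ($M{\left(G \right)} = \sqrt{0} = 0$)
$f{\left(h,y \right)} = 6 h$ ($f{\left(h,y \right)} = 6 \left(\left(h + y\right) - y\right) = 6 h$)
$\sqrt{f{\left(M{\left(0 \right)},9 + o{\left(5,\left(-2\right) \left(-1\right) \right)} \right)} - 289} = \sqrt{6 \cdot 0 - 289} = \sqrt{0 - 289} = \sqrt{-289} = 17 i$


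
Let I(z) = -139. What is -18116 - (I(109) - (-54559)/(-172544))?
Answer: -3101768929/172544 ≈ -17977.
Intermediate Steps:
-18116 - (I(109) - (-54559)/(-172544)) = -18116 - (-139 - (-54559)/(-172544)) = -18116 - (-139 - (-54559)*(-1)/172544) = -18116 - (-139 - 1*54559/172544) = -18116 - (-139 - 54559/172544) = -18116 - 1*(-24038175/172544) = -18116 + 24038175/172544 = -3101768929/172544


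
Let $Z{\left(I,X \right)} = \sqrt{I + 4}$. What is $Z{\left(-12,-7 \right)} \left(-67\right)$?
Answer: $- 134 i \sqrt{2} \approx - 189.5 i$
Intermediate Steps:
$Z{\left(I,X \right)} = \sqrt{4 + I}$
$Z{\left(-12,-7 \right)} \left(-67\right) = \sqrt{4 - 12} \left(-67\right) = \sqrt{-8} \left(-67\right) = 2 i \sqrt{2} \left(-67\right) = - 134 i \sqrt{2}$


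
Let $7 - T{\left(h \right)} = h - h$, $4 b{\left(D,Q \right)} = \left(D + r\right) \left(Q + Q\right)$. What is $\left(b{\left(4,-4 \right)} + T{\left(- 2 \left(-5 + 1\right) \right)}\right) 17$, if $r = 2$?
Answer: $-85$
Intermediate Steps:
$b{\left(D,Q \right)} = \frac{Q \left(2 + D\right)}{2}$ ($b{\left(D,Q \right)} = \frac{\left(D + 2\right) \left(Q + Q\right)}{4} = \frac{\left(2 + D\right) 2 Q}{4} = \frac{2 Q \left(2 + D\right)}{4} = \frac{Q \left(2 + D\right)}{2}$)
$T{\left(h \right)} = 7$ ($T{\left(h \right)} = 7 - \left(h - h\right) = 7 - 0 = 7 + 0 = 7$)
$\left(b{\left(4,-4 \right)} + T{\left(- 2 \left(-5 + 1\right) \right)}\right) 17 = \left(\frac{1}{2} \left(-4\right) \left(2 + 4\right) + 7\right) 17 = \left(\frac{1}{2} \left(-4\right) 6 + 7\right) 17 = \left(-12 + 7\right) 17 = \left(-5\right) 17 = -85$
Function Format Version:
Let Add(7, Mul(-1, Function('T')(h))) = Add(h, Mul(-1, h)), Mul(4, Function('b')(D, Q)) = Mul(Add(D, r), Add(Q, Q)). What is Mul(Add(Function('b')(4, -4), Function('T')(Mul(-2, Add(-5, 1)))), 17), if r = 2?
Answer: -85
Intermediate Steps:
Function('b')(D, Q) = Mul(Rational(1, 2), Q, Add(2, D)) (Function('b')(D, Q) = Mul(Rational(1, 4), Mul(Add(D, 2), Add(Q, Q))) = Mul(Rational(1, 4), Mul(Add(2, D), Mul(2, Q))) = Mul(Rational(1, 4), Mul(2, Q, Add(2, D))) = Mul(Rational(1, 2), Q, Add(2, D)))
Function('T')(h) = 7 (Function('T')(h) = Add(7, Mul(-1, Add(h, Mul(-1, h)))) = Add(7, Mul(-1, 0)) = Add(7, 0) = 7)
Mul(Add(Function('b')(4, -4), Function('T')(Mul(-2, Add(-5, 1)))), 17) = Mul(Add(Mul(Rational(1, 2), -4, Add(2, 4)), 7), 17) = Mul(Add(Mul(Rational(1, 2), -4, 6), 7), 17) = Mul(Add(-12, 7), 17) = Mul(-5, 17) = -85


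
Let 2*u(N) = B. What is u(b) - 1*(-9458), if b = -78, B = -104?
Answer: 9406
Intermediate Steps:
u(N) = -52 (u(N) = (½)*(-104) = -52)
u(b) - 1*(-9458) = -52 - 1*(-9458) = -52 + 9458 = 9406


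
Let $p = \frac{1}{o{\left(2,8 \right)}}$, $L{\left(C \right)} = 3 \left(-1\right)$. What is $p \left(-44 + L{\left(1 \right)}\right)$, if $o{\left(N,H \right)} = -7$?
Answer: $\frac{47}{7} \approx 6.7143$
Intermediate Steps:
$L{\left(C \right)} = -3$
$p = - \frac{1}{7}$ ($p = \frac{1}{-7} = - \frac{1}{7} \approx -0.14286$)
$p \left(-44 + L{\left(1 \right)}\right) = - \frac{-44 - 3}{7} = \left(- \frac{1}{7}\right) \left(-47\right) = \frac{47}{7}$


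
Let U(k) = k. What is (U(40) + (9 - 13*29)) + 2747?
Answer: 2419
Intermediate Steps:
(U(40) + (9 - 13*29)) + 2747 = (40 + (9 - 13*29)) + 2747 = (40 + (9 - 377)) + 2747 = (40 - 368) + 2747 = -328 + 2747 = 2419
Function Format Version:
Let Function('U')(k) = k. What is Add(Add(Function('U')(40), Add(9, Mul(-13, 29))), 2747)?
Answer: 2419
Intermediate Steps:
Add(Add(Function('U')(40), Add(9, Mul(-13, 29))), 2747) = Add(Add(40, Add(9, Mul(-13, 29))), 2747) = Add(Add(40, Add(9, -377)), 2747) = Add(Add(40, -368), 2747) = Add(-328, 2747) = 2419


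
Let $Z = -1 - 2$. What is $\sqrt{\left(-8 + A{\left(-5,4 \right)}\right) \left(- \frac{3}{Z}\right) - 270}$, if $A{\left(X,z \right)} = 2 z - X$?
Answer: $i \sqrt{265} \approx 16.279 i$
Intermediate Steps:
$Z = -3$
$A{\left(X,z \right)} = - X + 2 z$
$\sqrt{\left(-8 + A{\left(-5,4 \right)}\right) \left(- \frac{3}{Z}\right) - 270} = \sqrt{\left(-8 + \left(\left(-1\right) \left(-5\right) + 2 \cdot 4\right)\right) \left(- \frac{3}{-3}\right) - 270} = \sqrt{\left(-8 + \left(5 + 8\right)\right) \left(\left(-3\right) \left(- \frac{1}{3}\right)\right) - 270} = \sqrt{\left(-8 + 13\right) 1 - 270} = \sqrt{5 \cdot 1 - 270} = \sqrt{5 - 270} = \sqrt{-265} = i \sqrt{265}$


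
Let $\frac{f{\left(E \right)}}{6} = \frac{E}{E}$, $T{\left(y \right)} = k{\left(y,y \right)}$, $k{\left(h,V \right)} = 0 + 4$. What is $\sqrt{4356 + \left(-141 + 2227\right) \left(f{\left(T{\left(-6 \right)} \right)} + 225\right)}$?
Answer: $\sqrt{486222} \approx 697.3$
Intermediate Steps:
$k{\left(h,V \right)} = 4$
$T{\left(y \right)} = 4$
$f{\left(E \right)} = 6$ ($f{\left(E \right)} = 6 \frac{E}{E} = 6 \cdot 1 = 6$)
$\sqrt{4356 + \left(-141 + 2227\right) \left(f{\left(T{\left(-6 \right)} \right)} + 225\right)} = \sqrt{4356 + \left(-141 + 2227\right) \left(6 + 225\right)} = \sqrt{4356 + 2086 \cdot 231} = \sqrt{4356 + 481866} = \sqrt{486222}$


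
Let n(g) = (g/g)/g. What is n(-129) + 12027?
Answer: 1551482/129 ≈ 12027.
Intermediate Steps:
n(g) = 1/g
n(-129) + 12027 = 1/(-129) + 12027 = -1/129 + 12027 = 1551482/129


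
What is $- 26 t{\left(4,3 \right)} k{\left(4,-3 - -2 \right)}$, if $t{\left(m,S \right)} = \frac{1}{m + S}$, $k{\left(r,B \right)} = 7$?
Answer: $-26$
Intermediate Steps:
$t{\left(m,S \right)} = \frac{1}{S + m}$
$- 26 t{\left(4,3 \right)} k{\left(4,-3 - -2 \right)} = - \frac{26}{3 + 4} \cdot 7 = - \frac{26}{7} \cdot 7 = \left(-26\right) \frac{1}{7} \cdot 7 = \left(- \frac{26}{7}\right) 7 = -26$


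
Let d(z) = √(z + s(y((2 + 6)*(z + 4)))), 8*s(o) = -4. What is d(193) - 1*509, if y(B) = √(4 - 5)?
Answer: -509 + √770/2 ≈ -495.13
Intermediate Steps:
y(B) = I (y(B) = √(-1) = I)
s(o) = -½ (s(o) = (⅛)*(-4) = -½)
d(z) = √(-½ + z) (d(z) = √(z - ½) = √(-½ + z))
d(193) - 1*509 = √(-2 + 4*193)/2 - 1*509 = √(-2 + 772)/2 - 509 = √770/2 - 509 = -509 + √770/2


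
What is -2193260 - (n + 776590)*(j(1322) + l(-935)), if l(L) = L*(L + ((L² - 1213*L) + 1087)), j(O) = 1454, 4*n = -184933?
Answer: 2743184841825221/2 ≈ 1.3716e+15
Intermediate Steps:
n = -184933/4 (n = (¼)*(-184933) = -184933/4 ≈ -46233.)
l(L) = L*(1087 + L² - 1212*L) (l(L) = L*(L + (1087 + L² - 1213*L)) = L*(1087 + L² - 1212*L))
-2193260 - (n + 776590)*(j(1322) + l(-935)) = -2193260 - (-184933/4 + 776590)*(1454 - 935*(1087 + (-935)² - 1212*(-935))) = -2193260 - 2921427*(1454 - 935*(1087 + 874225 + 1133220))/4 = -2193260 - 2921427*(1454 - 935*2008532)/4 = -2193260 - 2921427*(1454 - 1877977420)/4 = -2193260 - 2921427*(-1877975966)/4 = -2193260 - 1*(-2743184846211741/2) = -2193260 + 2743184846211741/2 = 2743184841825221/2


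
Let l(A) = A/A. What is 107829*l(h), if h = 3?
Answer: 107829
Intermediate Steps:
l(A) = 1
107829*l(h) = 107829*1 = 107829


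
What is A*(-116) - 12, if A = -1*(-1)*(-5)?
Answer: 568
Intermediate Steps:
A = -5 (A = 1*(-5) = -5)
A*(-116) - 12 = -5*(-116) - 12 = 580 - 12 = 568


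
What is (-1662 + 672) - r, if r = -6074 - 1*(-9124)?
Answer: -4040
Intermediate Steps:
r = 3050 (r = -6074 + 9124 = 3050)
(-1662 + 672) - r = (-1662 + 672) - 1*3050 = -990 - 3050 = -4040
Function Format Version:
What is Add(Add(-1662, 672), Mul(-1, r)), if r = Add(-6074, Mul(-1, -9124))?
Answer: -4040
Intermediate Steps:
r = 3050 (r = Add(-6074, 9124) = 3050)
Add(Add(-1662, 672), Mul(-1, r)) = Add(Add(-1662, 672), Mul(-1, 3050)) = Add(-990, -3050) = -4040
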